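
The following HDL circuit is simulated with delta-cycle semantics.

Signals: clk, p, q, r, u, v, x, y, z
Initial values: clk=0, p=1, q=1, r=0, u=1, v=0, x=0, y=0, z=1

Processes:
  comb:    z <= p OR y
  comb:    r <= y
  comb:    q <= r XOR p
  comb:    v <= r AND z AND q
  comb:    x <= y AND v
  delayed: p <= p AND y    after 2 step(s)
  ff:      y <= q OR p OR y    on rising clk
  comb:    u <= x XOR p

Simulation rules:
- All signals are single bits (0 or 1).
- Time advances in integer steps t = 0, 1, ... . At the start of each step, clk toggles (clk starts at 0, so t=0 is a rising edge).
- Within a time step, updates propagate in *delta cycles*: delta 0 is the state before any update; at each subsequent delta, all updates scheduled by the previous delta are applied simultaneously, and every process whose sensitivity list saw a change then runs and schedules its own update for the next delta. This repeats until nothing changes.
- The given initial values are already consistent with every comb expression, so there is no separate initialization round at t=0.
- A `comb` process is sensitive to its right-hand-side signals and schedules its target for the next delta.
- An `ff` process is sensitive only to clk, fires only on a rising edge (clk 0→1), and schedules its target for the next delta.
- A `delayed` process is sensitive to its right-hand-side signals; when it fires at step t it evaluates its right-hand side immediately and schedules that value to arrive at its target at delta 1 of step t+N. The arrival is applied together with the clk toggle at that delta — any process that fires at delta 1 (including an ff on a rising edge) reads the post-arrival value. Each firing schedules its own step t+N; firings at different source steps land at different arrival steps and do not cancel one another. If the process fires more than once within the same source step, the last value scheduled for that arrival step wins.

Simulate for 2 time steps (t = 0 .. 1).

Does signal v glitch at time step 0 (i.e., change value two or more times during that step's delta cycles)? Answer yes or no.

yes

t=0 Δ0: q=1 v=0 r=0 z=1 x=0 y=0 p=1 u=1 clk=0
  Δ1: clk:0→1
  Δ2: y:0→1
  Δ3: r:0→1
  Δ4: q:1→0, v:0→1
  Δ5: v:1→0, x:0→1
  Δ6: x:1→0, u:1→0
  Δ7: u:0→1
  (7Δ to stable)
t=1 Δ0: q=0 v=0 r=1 z=1 x=0 y=1 p=1 u=1 clk=1
  Δ1: clk:1→0
  (1Δ to stable)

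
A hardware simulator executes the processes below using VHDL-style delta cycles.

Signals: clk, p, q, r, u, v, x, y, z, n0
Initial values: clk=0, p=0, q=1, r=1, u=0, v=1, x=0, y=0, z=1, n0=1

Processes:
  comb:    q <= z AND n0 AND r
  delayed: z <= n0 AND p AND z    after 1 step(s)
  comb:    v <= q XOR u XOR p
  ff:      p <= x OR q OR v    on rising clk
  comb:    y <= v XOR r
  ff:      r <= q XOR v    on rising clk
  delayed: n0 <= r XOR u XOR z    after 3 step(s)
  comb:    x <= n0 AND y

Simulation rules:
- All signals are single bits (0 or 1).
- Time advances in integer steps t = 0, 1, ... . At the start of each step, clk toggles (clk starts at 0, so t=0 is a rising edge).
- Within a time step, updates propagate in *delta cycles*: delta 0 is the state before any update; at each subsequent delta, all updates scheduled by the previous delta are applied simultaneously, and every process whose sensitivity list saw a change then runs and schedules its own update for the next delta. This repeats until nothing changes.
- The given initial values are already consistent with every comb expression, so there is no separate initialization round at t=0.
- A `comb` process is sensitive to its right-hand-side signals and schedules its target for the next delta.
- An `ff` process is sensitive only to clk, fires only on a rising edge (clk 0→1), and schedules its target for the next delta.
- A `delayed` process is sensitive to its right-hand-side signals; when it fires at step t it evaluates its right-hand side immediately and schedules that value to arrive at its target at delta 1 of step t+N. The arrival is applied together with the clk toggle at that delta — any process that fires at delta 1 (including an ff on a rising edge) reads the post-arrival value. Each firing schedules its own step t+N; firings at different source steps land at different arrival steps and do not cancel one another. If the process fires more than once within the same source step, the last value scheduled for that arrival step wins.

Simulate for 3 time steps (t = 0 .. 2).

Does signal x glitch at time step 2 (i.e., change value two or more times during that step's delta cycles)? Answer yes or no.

[bits: z,r,clk,n0,u,v,y,x,p,q]
t=0: Δ0=1101010001 Δ1=1111010001 Δ2=1011010011 Δ3=1011001010 Δ4=1011010110 Δ5=1011011010 Δ6=1011011110 | 6Δ
t=1: Δ0=1011011110 Δ1=1001011110 | 1Δ
t=2: Δ0=1001011110 Δ1=1011011110 Δ2=1111011110 Δ3=1111010111 Δ4=1111000011 Δ5=1111001011 Δ6=1111001111 | 6Δ

yes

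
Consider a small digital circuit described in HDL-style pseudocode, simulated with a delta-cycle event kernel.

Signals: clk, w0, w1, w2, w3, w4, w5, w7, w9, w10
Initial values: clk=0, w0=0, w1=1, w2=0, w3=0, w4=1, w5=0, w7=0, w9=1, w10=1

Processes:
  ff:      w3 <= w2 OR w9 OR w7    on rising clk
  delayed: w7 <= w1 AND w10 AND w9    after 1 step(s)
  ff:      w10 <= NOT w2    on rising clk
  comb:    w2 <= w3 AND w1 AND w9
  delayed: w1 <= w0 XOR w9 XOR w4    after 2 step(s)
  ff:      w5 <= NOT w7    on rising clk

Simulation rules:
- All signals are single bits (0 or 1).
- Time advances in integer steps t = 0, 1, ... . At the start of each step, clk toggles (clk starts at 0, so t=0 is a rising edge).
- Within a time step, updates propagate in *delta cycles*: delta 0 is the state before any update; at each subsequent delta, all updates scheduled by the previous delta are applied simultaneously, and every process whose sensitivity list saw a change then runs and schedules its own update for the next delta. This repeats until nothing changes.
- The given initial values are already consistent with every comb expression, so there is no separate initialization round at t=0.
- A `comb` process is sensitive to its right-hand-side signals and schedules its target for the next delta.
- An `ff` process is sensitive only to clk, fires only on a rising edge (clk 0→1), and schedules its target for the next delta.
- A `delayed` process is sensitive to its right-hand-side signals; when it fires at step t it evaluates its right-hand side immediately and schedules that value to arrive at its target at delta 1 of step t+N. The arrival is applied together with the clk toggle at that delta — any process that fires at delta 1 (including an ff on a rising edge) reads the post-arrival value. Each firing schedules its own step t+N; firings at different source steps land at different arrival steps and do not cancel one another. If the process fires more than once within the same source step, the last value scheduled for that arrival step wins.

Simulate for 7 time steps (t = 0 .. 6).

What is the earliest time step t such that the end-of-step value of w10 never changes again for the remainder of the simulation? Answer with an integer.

t=0 Δ0: clk=0 w9=1 w5=0 w7=0 w2=0 w3=0 w1=1 w0=0 w10=1 w4=1
  Δ1: clk:0→1
  Δ2: w5:0→1, w3:0→1
  Δ3: w2:0→1
  (3Δ to stable)
t=1 Δ0: clk=1 w9=1 w5=1 w7=0 w2=1 w3=1 w1=1 w0=0 w10=1 w4=1
  Δ1: clk:1→0
  (1Δ to stable)
t=2 Δ0: clk=0 w9=1 w5=1 w7=0 w2=1 w3=1 w1=1 w0=0 w10=1 w4=1
  Δ1: clk:0→1
  Δ2: w10:1→0
  (2Δ to stable)
t=3 Δ0: clk=1 w9=1 w5=1 w7=0 w2=1 w3=1 w1=1 w0=0 w10=0 w4=1
  Δ1: clk:1→0
  (1Δ to stable)
t=4 Δ0: clk=0 w9=1 w5=1 w7=0 w2=1 w3=1 w1=1 w0=0 w10=0 w4=1
  Δ1: clk:0→1
  (1Δ to stable)
t=5 Δ0: clk=1 w9=1 w5=1 w7=0 w2=1 w3=1 w1=1 w0=0 w10=0 w4=1
  Δ1: clk:1→0
  (1Δ to stable)
t=6 Δ0: clk=0 w9=1 w5=1 w7=0 w2=1 w3=1 w1=1 w0=0 w10=0 w4=1
  Δ1: clk:0→1
  (1Δ to stable)

2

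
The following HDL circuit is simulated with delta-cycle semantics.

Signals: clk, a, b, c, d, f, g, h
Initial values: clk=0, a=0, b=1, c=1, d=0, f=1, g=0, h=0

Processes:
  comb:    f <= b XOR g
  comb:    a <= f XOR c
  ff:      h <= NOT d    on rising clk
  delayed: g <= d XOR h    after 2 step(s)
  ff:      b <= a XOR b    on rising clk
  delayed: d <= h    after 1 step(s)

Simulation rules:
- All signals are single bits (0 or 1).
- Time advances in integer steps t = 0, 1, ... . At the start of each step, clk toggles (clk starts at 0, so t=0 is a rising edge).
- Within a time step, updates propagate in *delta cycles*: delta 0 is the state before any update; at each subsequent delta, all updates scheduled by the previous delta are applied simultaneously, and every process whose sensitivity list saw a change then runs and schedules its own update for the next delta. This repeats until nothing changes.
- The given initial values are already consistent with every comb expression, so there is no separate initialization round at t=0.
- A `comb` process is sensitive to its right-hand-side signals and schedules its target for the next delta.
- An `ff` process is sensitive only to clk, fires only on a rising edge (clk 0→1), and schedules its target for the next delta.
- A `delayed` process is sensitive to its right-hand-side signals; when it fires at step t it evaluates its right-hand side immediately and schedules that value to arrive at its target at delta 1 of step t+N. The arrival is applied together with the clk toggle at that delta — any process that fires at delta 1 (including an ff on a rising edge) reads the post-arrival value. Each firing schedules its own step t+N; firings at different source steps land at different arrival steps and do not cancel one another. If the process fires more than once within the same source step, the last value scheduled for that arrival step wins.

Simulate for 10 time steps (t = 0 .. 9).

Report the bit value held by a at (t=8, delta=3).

[bits: f,c,d,b,g,clk,h,a]
t=0: Δ0=11010000 Δ1=11010100 Δ2=11010110 | 2Δ
t=1: Δ0=11010110 Δ1=11110010 | 1Δ
t=2: Δ0=11110010 Δ1=11111110 Δ2=01111100 Δ3=01111101 | 3Δ
t=3: Δ0=01111101 Δ1=01010001 Δ2=11010001 Δ3=11010000 | 3Δ
t=4: Δ0=11010000 Δ1=11011100 Δ2=01011110 Δ3=01011111 | 3Δ
t=5: Δ0=01011111 Δ1=01110011 Δ2=11110011 Δ3=11110010 | 3Δ
t=6: Δ0=11110010 Δ1=11111110 Δ2=01111100 Δ3=01111101 | 3Δ
t=7: Δ0=01111101 Δ1=01010001 Δ2=11010001 Δ3=11010000 | 3Δ
t=8: Δ0=11010000 Δ1=11011100 Δ2=01011110 Δ3=01011111 | 3Δ
t=9: Δ0=01011111 Δ1=01110011 Δ2=11110011 Δ3=11110010 | 3Δ

1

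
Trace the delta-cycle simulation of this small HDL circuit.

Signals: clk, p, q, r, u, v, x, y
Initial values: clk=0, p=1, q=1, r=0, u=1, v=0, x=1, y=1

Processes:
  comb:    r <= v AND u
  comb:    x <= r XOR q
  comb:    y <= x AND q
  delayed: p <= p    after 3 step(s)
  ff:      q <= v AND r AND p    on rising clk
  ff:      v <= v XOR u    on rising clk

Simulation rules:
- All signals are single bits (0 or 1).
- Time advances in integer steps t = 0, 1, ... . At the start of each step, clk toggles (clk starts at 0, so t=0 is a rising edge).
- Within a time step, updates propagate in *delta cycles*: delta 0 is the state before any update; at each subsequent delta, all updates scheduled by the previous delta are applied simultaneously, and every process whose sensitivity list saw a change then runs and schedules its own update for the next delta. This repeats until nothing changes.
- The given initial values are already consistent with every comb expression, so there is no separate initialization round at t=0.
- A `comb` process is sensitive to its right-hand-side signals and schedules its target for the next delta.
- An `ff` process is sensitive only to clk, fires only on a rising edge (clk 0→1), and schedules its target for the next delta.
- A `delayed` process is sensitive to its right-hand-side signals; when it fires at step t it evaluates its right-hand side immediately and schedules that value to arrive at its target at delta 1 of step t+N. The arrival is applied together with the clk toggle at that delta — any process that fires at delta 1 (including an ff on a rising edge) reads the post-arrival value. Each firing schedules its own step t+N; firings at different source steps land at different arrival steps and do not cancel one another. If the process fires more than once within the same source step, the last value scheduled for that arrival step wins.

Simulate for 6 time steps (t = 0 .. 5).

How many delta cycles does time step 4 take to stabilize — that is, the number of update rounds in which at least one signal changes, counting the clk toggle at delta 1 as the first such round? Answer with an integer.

4

t0.Δ0 x=1 p=1 u=1 clk=0 r=0 v=0 q=1 y=1
t0.Δ1 x=1 p=1 u=1 clk=1 r=0 v=0 q=1 y=1
t0.Δ2 x=1 p=1 u=1 clk=1 r=0 v=1 q=0 y=1
t0.Δ3 x=0 p=1 u=1 clk=1 r=1 v=1 q=0 y=0
t0.Δ4 x=1 p=1 u=1 clk=1 r=1 v=1 q=0 y=0
t1.Δ0 x=1 p=1 u=1 clk=1 r=1 v=1 q=0 y=0
t1.Δ1 x=1 p=1 u=1 clk=0 r=1 v=1 q=0 y=0
t2.Δ0 x=1 p=1 u=1 clk=0 r=1 v=1 q=0 y=0
t2.Δ1 x=1 p=1 u=1 clk=1 r=1 v=1 q=0 y=0
t2.Δ2 x=1 p=1 u=1 clk=1 r=1 v=0 q=1 y=0
t2.Δ3 x=0 p=1 u=1 clk=1 r=0 v=0 q=1 y=1
t2.Δ4 x=1 p=1 u=1 clk=1 r=0 v=0 q=1 y=0
t2.Δ5 x=1 p=1 u=1 clk=1 r=0 v=0 q=1 y=1
t3.Δ0 x=1 p=1 u=1 clk=1 r=0 v=0 q=1 y=1
t3.Δ1 x=1 p=1 u=1 clk=0 r=0 v=0 q=1 y=1
t4.Δ0 x=1 p=1 u=1 clk=0 r=0 v=0 q=1 y=1
t4.Δ1 x=1 p=1 u=1 clk=1 r=0 v=0 q=1 y=1
t4.Δ2 x=1 p=1 u=1 clk=1 r=0 v=1 q=0 y=1
t4.Δ3 x=0 p=1 u=1 clk=1 r=1 v=1 q=0 y=0
t4.Δ4 x=1 p=1 u=1 clk=1 r=1 v=1 q=0 y=0
t5.Δ0 x=1 p=1 u=1 clk=1 r=1 v=1 q=0 y=0
t5.Δ1 x=1 p=1 u=1 clk=0 r=1 v=1 q=0 y=0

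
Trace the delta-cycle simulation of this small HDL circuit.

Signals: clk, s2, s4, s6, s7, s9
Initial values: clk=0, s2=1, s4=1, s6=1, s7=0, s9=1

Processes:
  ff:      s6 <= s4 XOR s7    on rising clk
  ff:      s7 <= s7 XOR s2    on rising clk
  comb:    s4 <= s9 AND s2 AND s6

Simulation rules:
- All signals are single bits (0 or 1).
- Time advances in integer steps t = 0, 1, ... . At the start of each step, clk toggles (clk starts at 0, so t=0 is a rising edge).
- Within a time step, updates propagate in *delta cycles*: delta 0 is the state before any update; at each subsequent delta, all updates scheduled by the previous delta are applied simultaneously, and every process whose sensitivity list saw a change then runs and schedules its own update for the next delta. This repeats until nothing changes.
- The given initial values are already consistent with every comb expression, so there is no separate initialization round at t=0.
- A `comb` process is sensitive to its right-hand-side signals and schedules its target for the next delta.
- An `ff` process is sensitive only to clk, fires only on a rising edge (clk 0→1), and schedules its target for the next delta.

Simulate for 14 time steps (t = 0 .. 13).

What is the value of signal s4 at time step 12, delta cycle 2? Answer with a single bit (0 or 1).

0

[bits: s4,clk,s6,s2,s9,s7]
t=0: Δ0=101110 Δ1=111110 Δ2=111111 | 2Δ
t=1: Δ0=111111 Δ1=101111 | 1Δ
t=2: Δ0=101111 Δ1=111111 Δ2=110110 Δ3=010110 | 3Δ
t=3: Δ0=010110 Δ1=000110 | 1Δ
t=4: Δ0=000110 Δ1=010110 Δ2=010111 | 2Δ
t=5: Δ0=010111 Δ1=000111 | 1Δ
t=6: Δ0=000111 Δ1=010111 Δ2=011110 Δ3=111110 | 3Δ
t=7: Δ0=111110 Δ1=101110 | 1Δ
t=8: Δ0=101110 Δ1=111110 Δ2=111111 | 2Δ
t=9: Δ0=111111 Δ1=101111 | 1Δ
t=10: Δ0=101111 Δ1=111111 Δ2=110110 Δ3=010110 | 3Δ
t=11: Δ0=010110 Δ1=000110 | 1Δ
t=12: Δ0=000110 Δ1=010110 Δ2=010111 | 2Δ
t=13: Δ0=010111 Δ1=000111 | 1Δ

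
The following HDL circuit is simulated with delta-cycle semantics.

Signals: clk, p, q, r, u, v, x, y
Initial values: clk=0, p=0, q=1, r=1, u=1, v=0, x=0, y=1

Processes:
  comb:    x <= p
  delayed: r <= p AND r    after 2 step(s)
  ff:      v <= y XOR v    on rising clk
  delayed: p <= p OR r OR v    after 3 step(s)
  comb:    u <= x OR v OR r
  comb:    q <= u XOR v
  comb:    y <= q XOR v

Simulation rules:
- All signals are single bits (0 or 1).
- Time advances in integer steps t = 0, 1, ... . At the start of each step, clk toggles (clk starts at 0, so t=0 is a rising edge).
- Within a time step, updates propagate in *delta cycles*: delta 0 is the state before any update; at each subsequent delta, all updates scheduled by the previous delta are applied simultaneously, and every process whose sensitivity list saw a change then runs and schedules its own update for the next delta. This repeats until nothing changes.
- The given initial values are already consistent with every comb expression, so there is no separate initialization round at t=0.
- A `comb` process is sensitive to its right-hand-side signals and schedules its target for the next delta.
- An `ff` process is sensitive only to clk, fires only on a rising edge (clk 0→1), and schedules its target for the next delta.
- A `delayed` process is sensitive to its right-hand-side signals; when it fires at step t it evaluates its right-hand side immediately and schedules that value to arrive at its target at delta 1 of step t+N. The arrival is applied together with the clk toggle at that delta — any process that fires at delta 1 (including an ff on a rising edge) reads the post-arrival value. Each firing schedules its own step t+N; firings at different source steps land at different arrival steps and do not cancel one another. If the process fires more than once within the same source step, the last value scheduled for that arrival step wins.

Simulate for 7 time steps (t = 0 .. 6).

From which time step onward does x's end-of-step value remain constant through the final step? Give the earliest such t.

3

t0.Δ0 q=1 y=1 v=0 p=0 clk=0 r=1 x=0 u=1
t0.Δ1 q=1 y=1 v=0 p=0 clk=1 r=1 x=0 u=1
t0.Δ2 q=1 y=1 v=1 p=0 clk=1 r=1 x=0 u=1
t0.Δ3 q=0 y=0 v=1 p=0 clk=1 r=1 x=0 u=1
t0.Δ4 q=0 y=1 v=1 p=0 clk=1 r=1 x=0 u=1
t1.Δ0 q=0 y=1 v=1 p=0 clk=1 r=1 x=0 u=1
t1.Δ1 q=0 y=1 v=1 p=0 clk=0 r=1 x=0 u=1
t2.Δ0 q=0 y=1 v=1 p=0 clk=0 r=1 x=0 u=1
t2.Δ1 q=0 y=1 v=1 p=0 clk=1 r=1 x=0 u=1
t2.Δ2 q=0 y=1 v=0 p=0 clk=1 r=1 x=0 u=1
t2.Δ3 q=1 y=0 v=0 p=0 clk=1 r=1 x=0 u=1
t2.Δ4 q=1 y=1 v=0 p=0 clk=1 r=1 x=0 u=1
t3.Δ0 q=1 y=1 v=0 p=0 clk=1 r=1 x=0 u=1
t3.Δ1 q=1 y=1 v=0 p=1 clk=0 r=1 x=0 u=1
t3.Δ2 q=1 y=1 v=0 p=1 clk=0 r=1 x=1 u=1
t4.Δ0 q=1 y=1 v=0 p=1 clk=0 r=1 x=1 u=1
t4.Δ1 q=1 y=1 v=0 p=1 clk=1 r=1 x=1 u=1
t4.Δ2 q=1 y=1 v=1 p=1 clk=1 r=1 x=1 u=1
t4.Δ3 q=0 y=0 v=1 p=1 clk=1 r=1 x=1 u=1
t4.Δ4 q=0 y=1 v=1 p=1 clk=1 r=1 x=1 u=1
t5.Δ0 q=0 y=1 v=1 p=1 clk=1 r=1 x=1 u=1
t5.Δ1 q=0 y=1 v=1 p=1 clk=0 r=1 x=1 u=1
t6.Δ0 q=0 y=1 v=1 p=1 clk=0 r=1 x=1 u=1
t6.Δ1 q=0 y=1 v=1 p=1 clk=1 r=1 x=1 u=1
t6.Δ2 q=0 y=1 v=0 p=1 clk=1 r=1 x=1 u=1
t6.Δ3 q=1 y=0 v=0 p=1 clk=1 r=1 x=1 u=1
t6.Δ4 q=1 y=1 v=0 p=1 clk=1 r=1 x=1 u=1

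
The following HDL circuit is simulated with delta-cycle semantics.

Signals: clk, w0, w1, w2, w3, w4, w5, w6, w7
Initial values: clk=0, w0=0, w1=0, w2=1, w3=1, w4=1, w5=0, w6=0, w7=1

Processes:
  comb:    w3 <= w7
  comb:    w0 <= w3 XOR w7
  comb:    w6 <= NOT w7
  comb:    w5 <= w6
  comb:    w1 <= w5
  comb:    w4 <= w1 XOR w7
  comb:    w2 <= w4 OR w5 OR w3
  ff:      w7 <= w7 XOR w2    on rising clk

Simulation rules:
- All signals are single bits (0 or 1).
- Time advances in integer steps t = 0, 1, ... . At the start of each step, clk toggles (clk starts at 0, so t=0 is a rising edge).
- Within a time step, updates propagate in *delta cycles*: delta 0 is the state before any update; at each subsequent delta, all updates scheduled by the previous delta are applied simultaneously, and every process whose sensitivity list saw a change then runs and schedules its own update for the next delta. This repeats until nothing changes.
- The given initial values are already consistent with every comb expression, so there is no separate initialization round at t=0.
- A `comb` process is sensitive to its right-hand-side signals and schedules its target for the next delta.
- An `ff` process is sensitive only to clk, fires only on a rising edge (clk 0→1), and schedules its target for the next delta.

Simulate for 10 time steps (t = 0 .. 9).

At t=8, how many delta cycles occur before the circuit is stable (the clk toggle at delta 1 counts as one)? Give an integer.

t=0 Δ0: w0=0 w3=1 w6=0 w5=0 w1=0 w7=1 clk=0 w4=1 w2=1
  Δ1: clk:0→1
  Δ2: w7:1→0
  Δ3: w0:0→1, w3:1→0, w6:0→1, w4:1→0
  Δ4: w0:1→0, w5:0→1, w2:1→0
  Δ5: w1:0→1, w2:0→1
  Δ6: w4:0→1
  (6Δ to stable)
t=1 Δ0: w0=0 w3=0 w6=1 w5=1 w1=1 w7=0 clk=1 w4=1 w2=1
  Δ1: clk:1→0
  (1Δ to stable)
t=2 Δ0: w0=0 w3=0 w6=1 w5=1 w1=1 w7=0 clk=0 w4=1 w2=1
  Δ1: clk:0→1
  Δ2: w7:0→1
  Δ3: w0:0→1, w3:0→1, w6:1→0, w4:1→0
  Δ4: w0:1→0, w5:1→0
  Δ5: w1:1→0
  Δ6: w4:0→1
  (6Δ to stable)
t=3 Δ0: w0=0 w3=1 w6=0 w5=0 w1=0 w7=1 clk=1 w4=1 w2=1
  Δ1: clk:1→0
  (1Δ to stable)
t=4 Δ0: w0=0 w3=1 w6=0 w5=0 w1=0 w7=1 clk=0 w4=1 w2=1
  Δ1: clk:0→1
  Δ2: w7:1→0
  Δ3: w0:0→1, w3:1→0, w6:0→1, w4:1→0
  Δ4: w0:1→0, w5:0→1, w2:1→0
  Δ5: w1:0→1, w2:0→1
  Δ6: w4:0→1
  (6Δ to stable)
t=5 Δ0: w0=0 w3=0 w6=1 w5=1 w1=1 w7=0 clk=1 w4=1 w2=1
  Δ1: clk:1→0
  (1Δ to stable)
t=6 Δ0: w0=0 w3=0 w6=1 w5=1 w1=1 w7=0 clk=0 w4=1 w2=1
  Δ1: clk:0→1
  Δ2: w7:0→1
  Δ3: w0:0→1, w3:0→1, w6:1→0, w4:1→0
  Δ4: w0:1→0, w5:1→0
  Δ5: w1:1→0
  Δ6: w4:0→1
  (6Δ to stable)
t=7 Δ0: w0=0 w3=1 w6=0 w5=0 w1=0 w7=1 clk=1 w4=1 w2=1
  Δ1: clk:1→0
  (1Δ to stable)
t=8 Δ0: w0=0 w3=1 w6=0 w5=0 w1=0 w7=1 clk=0 w4=1 w2=1
  Δ1: clk:0→1
  Δ2: w7:1→0
  Δ3: w0:0→1, w3:1→0, w6:0→1, w4:1→0
  Δ4: w0:1→0, w5:0→1, w2:1→0
  Δ5: w1:0→1, w2:0→1
  Δ6: w4:0→1
  (6Δ to stable)
t=9 Δ0: w0=0 w3=0 w6=1 w5=1 w1=1 w7=0 clk=1 w4=1 w2=1
  Δ1: clk:1→0
  (1Δ to stable)

6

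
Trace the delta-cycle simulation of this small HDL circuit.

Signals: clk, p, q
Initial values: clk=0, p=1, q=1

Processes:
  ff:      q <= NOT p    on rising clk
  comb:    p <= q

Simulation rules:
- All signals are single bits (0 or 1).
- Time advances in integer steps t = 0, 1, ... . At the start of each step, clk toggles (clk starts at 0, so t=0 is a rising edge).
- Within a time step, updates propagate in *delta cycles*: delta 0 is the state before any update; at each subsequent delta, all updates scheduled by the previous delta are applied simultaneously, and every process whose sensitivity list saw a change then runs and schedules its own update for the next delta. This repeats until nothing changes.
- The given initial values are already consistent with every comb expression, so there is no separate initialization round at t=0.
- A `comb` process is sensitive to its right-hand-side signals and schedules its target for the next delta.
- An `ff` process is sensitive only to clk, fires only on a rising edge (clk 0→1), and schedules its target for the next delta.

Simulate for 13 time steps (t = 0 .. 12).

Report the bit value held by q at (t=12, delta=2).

t=0 Δ0: q=1 p=1 clk=0
  Δ1: clk:0→1
  Δ2: q:1→0
  Δ3: p:1→0
  (3Δ to stable)
t=1 Δ0: q=0 p=0 clk=1
  Δ1: clk:1→0
  (1Δ to stable)
t=2 Δ0: q=0 p=0 clk=0
  Δ1: clk:0→1
  Δ2: q:0→1
  Δ3: p:0→1
  (3Δ to stable)
t=3 Δ0: q=1 p=1 clk=1
  Δ1: clk:1→0
  (1Δ to stable)
t=4 Δ0: q=1 p=1 clk=0
  Δ1: clk:0→1
  Δ2: q:1→0
  Δ3: p:1→0
  (3Δ to stable)
t=5 Δ0: q=0 p=0 clk=1
  Δ1: clk:1→0
  (1Δ to stable)
t=6 Δ0: q=0 p=0 clk=0
  Δ1: clk:0→1
  Δ2: q:0→1
  Δ3: p:0→1
  (3Δ to stable)
t=7 Δ0: q=1 p=1 clk=1
  Δ1: clk:1→0
  (1Δ to stable)
t=8 Δ0: q=1 p=1 clk=0
  Δ1: clk:0→1
  Δ2: q:1→0
  Δ3: p:1→0
  (3Δ to stable)
t=9 Δ0: q=0 p=0 clk=1
  Δ1: clk:1→0
  (1Δ to stable)
t=10 Δ0: q=0 p=0 clk=0
  Δ1: clk:0→1
  Δ2: q:0→1
  Δ3: p:0→1
  (3Δ to stable)
t=11 Δ0: q=1 p=1 clk=1
  Δ1: clk:1→0
  (1Δ to stable)
t=12 Δ0: q=1 p=1 clk=0
  Δ1: clk:0→1
  Δ2: q:1→0
  Δ3: p:1→0
  (3Δ to stable)

0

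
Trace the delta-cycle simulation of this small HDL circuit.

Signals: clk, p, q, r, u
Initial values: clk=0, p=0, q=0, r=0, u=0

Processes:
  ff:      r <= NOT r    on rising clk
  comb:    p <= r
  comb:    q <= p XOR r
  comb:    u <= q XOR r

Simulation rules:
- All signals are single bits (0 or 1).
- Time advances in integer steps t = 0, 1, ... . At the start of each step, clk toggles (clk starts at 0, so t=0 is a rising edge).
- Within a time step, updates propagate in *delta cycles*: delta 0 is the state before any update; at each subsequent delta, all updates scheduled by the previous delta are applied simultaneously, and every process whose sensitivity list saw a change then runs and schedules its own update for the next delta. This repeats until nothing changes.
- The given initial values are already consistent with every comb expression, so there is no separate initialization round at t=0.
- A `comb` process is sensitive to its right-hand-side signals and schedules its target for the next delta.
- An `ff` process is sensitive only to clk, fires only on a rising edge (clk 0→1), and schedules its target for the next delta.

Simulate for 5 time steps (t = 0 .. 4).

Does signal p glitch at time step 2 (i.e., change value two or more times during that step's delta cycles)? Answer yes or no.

no

[bits: q,r,u,clk,p]
t=0: Δ0=00000 Δ1=00010 Δ2=01010 Δ3=11111 Δ4=01011 Δ5=01111 | 5Δ
t=1: Δ0=01111 Δ1=01101 | 1Δ
t=2: Δ0=01101 Δ1=01111 Δ2=00111 Δ3=10010 Δ4=00110 Δ5=00010 | 5Δ
t=3: Δ0=00010 Δ1=00000 | 1Δ
t=4: Δ0=00000 Δ1=00010 Δ2=01010 Δ3=11111 Δ4=01011 Δ5=01111 | 5Δ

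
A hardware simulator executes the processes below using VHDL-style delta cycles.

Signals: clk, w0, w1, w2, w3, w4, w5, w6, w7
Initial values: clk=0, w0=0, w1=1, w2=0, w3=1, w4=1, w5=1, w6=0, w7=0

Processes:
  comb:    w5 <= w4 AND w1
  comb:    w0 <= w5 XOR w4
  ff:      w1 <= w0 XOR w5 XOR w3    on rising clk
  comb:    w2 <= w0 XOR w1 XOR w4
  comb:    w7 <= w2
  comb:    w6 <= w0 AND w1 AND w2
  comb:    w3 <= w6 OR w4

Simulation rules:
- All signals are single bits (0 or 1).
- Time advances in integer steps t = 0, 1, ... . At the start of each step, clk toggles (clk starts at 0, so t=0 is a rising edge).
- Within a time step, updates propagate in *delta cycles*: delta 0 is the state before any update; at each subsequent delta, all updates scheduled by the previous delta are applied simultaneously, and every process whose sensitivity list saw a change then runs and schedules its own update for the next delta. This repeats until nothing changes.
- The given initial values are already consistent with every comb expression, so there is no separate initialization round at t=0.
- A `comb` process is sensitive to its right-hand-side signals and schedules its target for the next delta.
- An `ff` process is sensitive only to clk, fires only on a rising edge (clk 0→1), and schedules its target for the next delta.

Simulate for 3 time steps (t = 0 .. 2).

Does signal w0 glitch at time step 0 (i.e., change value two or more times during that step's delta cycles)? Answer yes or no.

t0.Δ0 w3=1 w1=1 w5=1 w2=0 w0=0 w6=0 clk=0 w7=0 w4=1
t0.Δ1 w3=1 w1=1 w5=1 w2=0 w0=0 w6=0 clk=1 w7=0 w4=1
t0.Δ2 w3=1 w1=0 w5=1 w2=0 w0=0 w6=0 clk=1 w7=0 w4=1
t0.Δ3 w3=1 w1=0 w5=0 w2=1 w0=0 w6=0 clk=1 w7=0 w4=1
t0.Δ4 w3=1 w1=0 w5=0 w2=1 w0=1 w6=0 clk=1 w7=1 w4=1
t0.Δ5 w3=1 w1=0 w5=0 w2=0 w0=1 w6=0 clk=1 w7=1 w4=1
t0.Δ6 w3=1 w1=0 w5=0 w2=0 w0=1 w6=0 clk=1 w7=0 w4=1
t1.Δ0 w3=1 w1=0 w5=0 w2=0 w0=1 w6=0 clk=1 w7=0 w4=1
t1.Δ1 w3=1 w1=0 w5=0 w2=0 w0=1 w6=0 clk=0 w7=0 w4=1
t2.Δ0 w3=1 w1=0 w5=0 w2=0 w0=1 w6=0 clk=0 w7=0 w4=1
t2.Δ1 w3=1 w1=0 w5=0 w2=0 w0=1 w6=0 clk=1 w7=0 w4=1

no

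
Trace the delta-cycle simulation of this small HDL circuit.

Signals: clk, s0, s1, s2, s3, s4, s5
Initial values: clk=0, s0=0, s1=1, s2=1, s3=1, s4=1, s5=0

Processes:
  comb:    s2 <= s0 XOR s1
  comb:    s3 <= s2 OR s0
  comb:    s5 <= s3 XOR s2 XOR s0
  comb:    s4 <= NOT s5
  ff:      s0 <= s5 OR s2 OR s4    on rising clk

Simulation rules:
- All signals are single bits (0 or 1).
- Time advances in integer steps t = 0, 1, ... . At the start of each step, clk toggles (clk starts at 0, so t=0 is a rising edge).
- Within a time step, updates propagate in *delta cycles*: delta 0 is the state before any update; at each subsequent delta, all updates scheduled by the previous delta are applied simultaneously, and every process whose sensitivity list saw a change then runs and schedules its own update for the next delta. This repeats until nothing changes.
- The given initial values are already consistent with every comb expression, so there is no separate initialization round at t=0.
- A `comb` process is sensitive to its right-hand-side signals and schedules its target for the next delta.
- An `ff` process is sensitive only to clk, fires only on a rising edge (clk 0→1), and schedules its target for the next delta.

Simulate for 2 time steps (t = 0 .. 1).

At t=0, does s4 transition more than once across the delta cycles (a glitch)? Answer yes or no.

[bits: s5,s0,s2,s4,clk,s1,s3]
t=0: Δ0=0011011 Δ1=0011111 Δ2=0111111 Δ3=1101111 Δ4=0100111 Δ5=0101111 | 5Δ
t=1: Δ0=0101111 Δ1=0101011 | 1Δ

yes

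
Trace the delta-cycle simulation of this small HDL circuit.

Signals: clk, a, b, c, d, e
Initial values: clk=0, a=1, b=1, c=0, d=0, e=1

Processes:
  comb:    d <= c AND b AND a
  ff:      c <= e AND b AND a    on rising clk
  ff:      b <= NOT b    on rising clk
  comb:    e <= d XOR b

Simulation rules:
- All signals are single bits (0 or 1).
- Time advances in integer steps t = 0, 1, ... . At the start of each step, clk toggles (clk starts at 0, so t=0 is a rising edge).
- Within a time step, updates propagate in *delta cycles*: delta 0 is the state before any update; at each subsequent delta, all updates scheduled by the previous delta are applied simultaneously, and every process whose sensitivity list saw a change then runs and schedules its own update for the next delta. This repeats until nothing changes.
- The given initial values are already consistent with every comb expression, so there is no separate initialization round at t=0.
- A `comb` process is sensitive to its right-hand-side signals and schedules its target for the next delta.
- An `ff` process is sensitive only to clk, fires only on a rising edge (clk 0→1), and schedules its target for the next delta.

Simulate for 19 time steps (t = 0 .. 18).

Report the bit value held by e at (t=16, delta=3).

0

[bits: b,clk,e,d,c,a]
t=0: Δ0=101001 Δ1=111001 Δ2=011011 Δ3=010011 | 3Δ
t=1: Δ0=010011 Δ1=000011 | 1Δ
t=2: Δ0=000011 Δ1=010011 Δ2=110001 Δ3=111001 | 3Δ
t=3: Δ0=111001 Δ1=101001 | 1Δ
t=4: Δ0=101001 Δ1=111001 Δ2=011011 Δ3=010011 | 3Δ
t=5: Δ0=010011 Δ1=000011 | 1Δ
t=6: Δ0=000011 Δ1=010011 Δ2=110001 Δ3=111001 | 3Δ
t=7: Δ0=111001 Δ1=101001 | 1Δ
t=8: Δ0=101001 Δ1=111001 Δ2=011011 Δ3=010011 | 3Δ
t=9: Δ0=010011 Δ1=000011 | 1Δ
t=10: Δ0=000011 Δ1=010011 Δ2=110001 Δ3=111001 | 3Δ
t=11: Δ0=111001 Δ1=101001 | 1Δ
t=12: Δ0=101001 Δ1=111001 Δ2=011011 Δ3=010011 | 3Δ
t=13: Δ0=010011 Δ1=000011 | 1Δ
t=14: Δ0=000011 Δ1=010011 Δ2=110001 Δ3=111001 | 3Δ
t=15: Δ0=111001 Δ1=101001 | 1Δ
t=16: Δ0=101001 Δ1=111001 Δ2=011011 Δ3=010011 | 3Δ
t=17: Δ0=010011 Δ1=000011 | 1Δ
t=18: Δ0=000011 Δ1=010011 Δ2=110001 Δ3=111001 | 3Δ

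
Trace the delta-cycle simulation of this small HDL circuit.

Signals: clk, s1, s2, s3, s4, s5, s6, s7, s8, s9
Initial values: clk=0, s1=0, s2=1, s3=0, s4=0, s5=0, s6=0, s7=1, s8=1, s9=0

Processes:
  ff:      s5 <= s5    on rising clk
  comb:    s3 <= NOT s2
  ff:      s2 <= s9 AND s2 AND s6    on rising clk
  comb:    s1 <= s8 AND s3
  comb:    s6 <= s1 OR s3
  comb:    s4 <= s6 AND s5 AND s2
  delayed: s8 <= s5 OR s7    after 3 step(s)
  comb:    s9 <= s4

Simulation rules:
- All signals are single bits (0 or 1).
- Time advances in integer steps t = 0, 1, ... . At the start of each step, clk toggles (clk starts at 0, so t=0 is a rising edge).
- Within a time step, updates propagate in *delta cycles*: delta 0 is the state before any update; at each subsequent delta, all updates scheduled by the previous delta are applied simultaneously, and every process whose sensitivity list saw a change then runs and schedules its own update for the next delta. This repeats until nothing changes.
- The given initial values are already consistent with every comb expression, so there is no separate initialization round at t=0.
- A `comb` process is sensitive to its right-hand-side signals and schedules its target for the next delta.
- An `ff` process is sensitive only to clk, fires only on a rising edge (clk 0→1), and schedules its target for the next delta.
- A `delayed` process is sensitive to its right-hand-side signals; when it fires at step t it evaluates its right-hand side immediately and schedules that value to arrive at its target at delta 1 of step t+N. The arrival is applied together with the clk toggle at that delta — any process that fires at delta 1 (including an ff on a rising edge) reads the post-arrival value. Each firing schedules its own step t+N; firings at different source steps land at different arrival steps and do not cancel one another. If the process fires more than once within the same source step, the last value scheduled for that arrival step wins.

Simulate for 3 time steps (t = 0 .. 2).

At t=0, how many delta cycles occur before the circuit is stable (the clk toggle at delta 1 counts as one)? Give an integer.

t=0 Δ0: s4=0 clk=0 s5=0 s2=1 s3=0 s8=1 s7=1 s9=0 s1=0 s6=0
  Δ1: clk:0→1
  Δ2: s2:1→0
  Δ3: s3:0→1
  Δ4: s1:0→1, s6:0→1
  (4Δ to stable)
t=1 Δ0: s4=0 clk=1 s5=0 s2=0 s3=1 s8=1 s7=1 s9=0 s1=1 s6=1
  Δ1: clk:1→0
  (1Δ to stable)
t=2 Δ0: s4=0 clk=0 s5=0 s2=0 s3=1 s8=1 s7=1 s9=0 s1=1 s6=1
  Δ1: clk:0→1
  (1Δ to stable)

4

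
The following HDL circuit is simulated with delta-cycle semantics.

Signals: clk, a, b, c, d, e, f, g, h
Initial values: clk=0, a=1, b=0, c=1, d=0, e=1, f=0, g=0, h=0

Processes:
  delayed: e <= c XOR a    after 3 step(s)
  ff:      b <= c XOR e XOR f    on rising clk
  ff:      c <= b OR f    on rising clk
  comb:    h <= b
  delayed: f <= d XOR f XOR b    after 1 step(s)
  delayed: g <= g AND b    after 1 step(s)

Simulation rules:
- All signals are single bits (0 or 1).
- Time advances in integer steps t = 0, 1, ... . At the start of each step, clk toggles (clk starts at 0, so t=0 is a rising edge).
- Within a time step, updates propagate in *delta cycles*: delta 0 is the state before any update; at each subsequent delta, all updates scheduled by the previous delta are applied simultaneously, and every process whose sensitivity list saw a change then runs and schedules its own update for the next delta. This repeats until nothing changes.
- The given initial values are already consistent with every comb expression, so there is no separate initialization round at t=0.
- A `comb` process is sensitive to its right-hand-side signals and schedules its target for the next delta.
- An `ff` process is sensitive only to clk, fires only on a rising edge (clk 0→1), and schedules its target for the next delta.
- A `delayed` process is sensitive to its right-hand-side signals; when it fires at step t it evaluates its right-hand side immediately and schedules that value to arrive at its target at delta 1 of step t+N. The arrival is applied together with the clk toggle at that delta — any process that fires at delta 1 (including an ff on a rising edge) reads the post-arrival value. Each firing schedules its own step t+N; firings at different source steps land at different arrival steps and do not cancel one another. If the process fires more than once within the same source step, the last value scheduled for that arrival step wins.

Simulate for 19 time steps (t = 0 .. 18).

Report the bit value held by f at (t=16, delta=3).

t=0 Δ0: b=0 h=0 d=0 e=1 clk=0 f=0 c=1 a=1 g=0
  Δ1: clk:0→1
  Δ2: c:1→0
  (2Δ to stable)
t=1 Δ0: b=0 h=0 d=0 e=1 clk=1 f=0 c=0 a=1 g=0
  Δ1: clk:1→0
  (1Δ to stable)
t=2 Δ0: b=0 h=0 d=0 e=1 clk=0 f=0 c=0 a=1 g=0
  Δ1: clk:0→1
  Δ2: b:0→1
  Δ3: h:0→1
  (3Δ to stable)
t=3 Δ0: b=1 h=1 d=0 e=1 clk=1 f=0 c=0 a=1 g=0
  Δ1: clk:1→0, f:0→1
  (1Δ to stable)
t=4 Δ0: b=1 h=1 d=0 e=1 clk=0 f=1 c=0 a=1 g=0
  Δ1: clk:0→1, f:1→0
  Δ2: c:0→1
  (2Δ to stable)
t=5 Δ0: b=1 h=1 d=0 e=1 clk=1 f=0 c=1 a=1 g=0
  Δ1: clk:1→0, f:0→1
  (1Δ to stable)
t=6 Δ0: b=1 h=1 d=0 e=1 clk=0 f=1 c=1 a=1 g=0
  Δ1: clk:0→1, f:1→0
  Δ2: b:1→0
  Δ3: h:1→0
  (3Δ to stable)
t=7 Δ0: b=0 h=0 d=0 e=1 clk=1 f=0 c=1 a=1 g=0
  Δ1: e:1→0, clk:1→0
  (1Δ to stable)
t=8 Δ0: b=0 h=0 d=0 e=0 clk=0 f=0 c=1 a=1 g=0
  Δ1: clk:0→1
  Δ2: b:0→1, c:1→0
  Δ3: h:0→1
  (3Δ to stable)
t=9 Δ0: b=1 h=1 d=0 e=0 clk=1 f=0 c=0 a=1 g=0
  Δ1: clk:1→0, f:0→1
  (1Δ to stable)
t=10 Δ0: b=1 h=1 d=0 e=0 clk=0 f=1 c=0 a=1 g=0
  Δ1: clk:0→1, f:1→0
  Δ2: b:1→0, c:0→1
  Δ3: h:1→0
  (3Δ to stable)
t=11 Δ0: b=0 h=0 d=0 e=0 clk=1 f=0 c=1 a=1 g=0
  Δ1: e:0→1, clk:1→0
  (1Δ to stable)
t=12 Δ0: b=0 h=0 d=0 e=1 clk=0 f=0 c=1 a=1 g=0
  Δ1: clk:0→1
  Δ2: c:1→0
  (2Δ to stable)
t=13 Δ0: b=0 h=0 d=0 e=1 clk=1 f=0 c=0 a=1 g=0
  Δ1: e:1→0, clk:1→0
  (1Δ to stable)
t=14 Δ0: b=0 h=0 d=0 e=0 clk=0 f=0 c=0 a=1 g=0
  Δ1: clk:0→1
  (1Δ to stable)
t=15 Δ0: b=0 h=0 d=0 e=0 clk=1 f=0 c=0 a=1 g=0
  Δ1: e:0→1, clk:1→0
  (1Δ to stable)
t=16 Δ0: b=0 h=0 d=0 e=1 clk=0 f=0 c=0 a=1 g=0
  Δ1: clk:0→1
  Δ2: b:0→1
  Δ3: h:0→1
  (3Δ to stable)
t=17 Δ0: b=1 h=1 d=0 e=1 clk=1 f=0 c=0 a=1 g=0
  Δ1: clk:1→0, f:0→1
  (1Δ to stable)
t=18 Δ0: b=1 h=1 d=0 e=1 clk=0 f=1 c=0 a=1 g=0
  Δ1: clk:0→1, f:1→0
  Δ2: c:0→1
  (2Δ to stable)

0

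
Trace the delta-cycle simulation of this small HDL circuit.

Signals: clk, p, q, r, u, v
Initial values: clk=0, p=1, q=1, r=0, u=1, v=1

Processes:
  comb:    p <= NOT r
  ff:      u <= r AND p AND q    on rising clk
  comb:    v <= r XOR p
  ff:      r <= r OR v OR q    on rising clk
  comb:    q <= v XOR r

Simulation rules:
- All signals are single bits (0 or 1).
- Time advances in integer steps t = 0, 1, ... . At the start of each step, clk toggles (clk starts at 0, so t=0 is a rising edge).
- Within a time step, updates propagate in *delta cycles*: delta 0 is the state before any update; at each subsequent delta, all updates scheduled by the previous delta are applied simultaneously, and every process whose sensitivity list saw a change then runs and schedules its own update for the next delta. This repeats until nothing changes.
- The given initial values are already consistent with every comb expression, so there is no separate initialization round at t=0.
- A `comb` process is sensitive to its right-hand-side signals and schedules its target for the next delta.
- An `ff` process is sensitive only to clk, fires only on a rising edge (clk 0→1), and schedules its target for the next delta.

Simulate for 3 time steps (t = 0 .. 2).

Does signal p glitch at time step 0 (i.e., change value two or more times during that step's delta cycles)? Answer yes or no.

no

t0.Δ0 r=0 p=1 v=1 clk=0 q=1 u=1
t0.Δ1 r=0 p=1 v=1 clk=1 q=1 u=1
t0.Δ2 r=1 p=1 v=1 clk=1 q=1 u=0
t0.Δ3 r=1 p=0 v=0 clk=1 q=0 u=0
t0.Δ4 r=1 p=0 v=1 clk=1 q=1 u=0
t0.Δ5 r=1 p=0 v=1 clk=1 q=0 u=0
t1.Δ0 r=1 p=0 v=1 clk=1 q=0 u=0
t1.Δ1 r=1 p=0 v=1 clk=0 q=0 u=0
t2.Δ0 r=1 p=0 v=1 clk=0 q=0 u=0
t2.Δ1 r=1 p=0 v=1 clk=1 q=0 u=0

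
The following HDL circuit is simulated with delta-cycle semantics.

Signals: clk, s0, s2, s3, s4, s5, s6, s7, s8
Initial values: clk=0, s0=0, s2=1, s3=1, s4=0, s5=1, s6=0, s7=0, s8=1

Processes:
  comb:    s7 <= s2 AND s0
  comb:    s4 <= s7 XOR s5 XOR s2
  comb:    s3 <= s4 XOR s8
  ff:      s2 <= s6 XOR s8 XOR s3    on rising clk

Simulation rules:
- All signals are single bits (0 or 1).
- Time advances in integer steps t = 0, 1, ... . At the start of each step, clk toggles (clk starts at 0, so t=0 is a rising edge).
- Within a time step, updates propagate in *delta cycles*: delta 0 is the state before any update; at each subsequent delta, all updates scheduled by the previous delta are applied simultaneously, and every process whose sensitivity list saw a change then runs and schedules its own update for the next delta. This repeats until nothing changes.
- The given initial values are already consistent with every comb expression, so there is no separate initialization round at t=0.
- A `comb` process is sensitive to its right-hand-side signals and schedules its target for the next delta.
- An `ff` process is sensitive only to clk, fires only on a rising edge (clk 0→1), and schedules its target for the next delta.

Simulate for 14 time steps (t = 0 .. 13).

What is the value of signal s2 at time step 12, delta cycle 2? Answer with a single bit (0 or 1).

0

t0.Δ0 s4=0 clk=0 s7=0 s0=0 s8=1 s5=1 s3=1 s2=1 s6=0
t0.Δ1 s4=0 clk=1 s7=0 s0=0 s8=1 s5=1 s3=1 s2=1 s6=0
t0.Δ2 s4=0 clk=1 s7=0 s0=0 s8=1 s5=1 s3=1 s2=0 s6=0
t0.Δ3 s4=1 clk=1 s7=0 s0=0 s8=1 s5=1 s3=1 s2=0 s6=0
t0.Δ4 s4=1 clk=1 s7=0 s0=0 s8=1 s5=1 s3=0 s2=0 s6=0
t1.Δ0 s4=1 clk=1 s7=0 s0=0 s8=1 s5=1 s3=0 s2=0 s6=0
t1.Δ1 s4=1 clk=0 s7=0 s0=0 s8=1 s5=1 s3=0 s2=0 s6=0
t2.Δ0 s4=1 clk=0 s7=0 s0=0 s8=1 s5=1 s3=0 s2=0 s6=0
t2.Δ1 s4=1 clk=1 s7=0 s0=0 s8=1 s5=1 s3=0 s2=0 s6=0
t2.Δ2 s4=1 clk=1 s7=0 s0=0 s8=1 s5=1 s3=0 s2=1 s6=0
t2.Δ3 s4=0 clk=1 s7=0 s0=0 s8=1 s5=1 s3=0 s2=1 s6=0
t2.Δ4 s4=0 clk=1 s7=0 s0=0 s8=1 s5=1 s3=1 s2=1 s6=0
t3.Δ0 s4=0 clk=1 s7=0 s0=0 s8=1 s5=1 s3=1 s2=1 s6=0
t3.Δ1 s4=0 clk=0 s7=0 s0=0 s8=1 s5=1 s3=1 s2=1 s6=0
t4.Δ0 s4=0 clk=0 s7=0 s0=0 s8=1 s5=1 s3=1 s2=1 s6=0
t4.Δ1 s4=0 clk=1 s7=0 s0=0 s8=1 s5=1 s3=1 s2=1 s6=0
t4.Δ2 s4=0 clk=1 s7=0 s0=0 s8=1 s5=1 s3=1 s2=0 s6=0
t4.Δ3 s4=1 clk=1 s7=0 s0=0 s8=1 s5=1 s3=1 s2=0 s6=0
t4.Δ4 s4=1 clk=1 s7=0 s0=0 s8=1 s5=1 s3=0 s2=0 s6=0
t5.Δ0 s4=1 clk=1 s7=0 s0=0 s8=1 s5=1 s3=0 s2=0 s6=0
t5.Δ1 s4=1 clk=0 s7=0 s0=0 s8=1 s5=1 s3=0 s2=0 s6=0
t6.Δ0 s4=1 clk=0 s7=0 s0=0 s8=1 s5=1 s3=0 s2=0 s6=0
t6.Δ1 s4=1 clk=1 s7=0 s0=0 s8=1 s5=1 s3=0 s2=0 s6=0
t6.Δ2 s4=1 clk=1 s7=0 s0=0 s8=1 s5=1 s3=0 s2=1 s6=0
t6.Δ3 s4=0 clk=1 s7=0 s0=0 s8=1 s5=1 s3=0 s2=1 s6=0
t6.Δ4 s4=0 clk=1 s7=0 s0=0 s8=1 s5=1 s3=1 s2=1 s6=0
t7.Δ0 s4=0 clk=1 s7=0 s0=0 s8=1 s5=1 s3=1 s2=1 s6=0
t7.Δ1 s4=0 clk=0 s7=0 s0=0 s8=1 s5=1 s3=1 s2=1 s6=0
t8.Δ0 s4=0 clk=0 s7=0 s0=0 s8=1 s5=1 s3=1 s2=1 s6=0
t8.Δ1 s4=0 clk=1 s7=0 s0=0 s8=1 s5=1 s3=1 s2=1 s6=0
t8.Δ2 s4=0 clk=1 s7=0 s0=0 s8=1 s5=1 s3=1 s2=0 s6=0
t8.Δ3 s4=1 clk=1 s7=0 s0=0 s8=1 s5=1 s3=1 s2=0 s6=0
t8.Δ4 s4=1 clk=1 s7=0 s0=0 s8=1 s5=1 s3=0 s2=0 s6=0
t9.Δ0 s4=1 clk=1 s7=0 s0=0 s8=1 s5=1 s3=0 s2=0 s6=0
t9.Δ1 s4=1 clk=0 s7=0 s0=0 s8=1 s5=1 s3=0 s2=0 s6=0
t10.Δ0 s4=1 clk=0 s7=0 s0=0 s8=1 s5=1 s3=0 s2=0 s6=0
t10.Δ1 s4=1 clk=1 s7=0 s0=0 s8=1 s5=1 s3=0 s2=0 s6=0
t10.Δ2 s4=1 clk=1 s7=0 s0=0 s8=1 s5=1 s3=0 s2=1 s6=0
t10.Δ3 s4=0 clk=1 s7=0 s0=0 s8=1 s5=1 s3=0 s2=1 s6=0
t10.Δ4 s4=0 clk=1 s7=0 s0=0 s8=1 s5=1 s3=1 s2=1 s6=0
t11.Δ0 s4=0 clk=1 s7=0 s0=0 s8=1 s5=1 s3=1 s2=1 s6=0
t11.Δ1 s4=0 clk=0 s7=0 s0=0 s8=1 s5=1 s3=1 s2=1 s6=0
t12.Δ0 s4=0 clk=0 s7=0 s0=0 s8=1 s5=1 s3=1 s2=1 s6=0
t12.Δ1 s4=0 clk=1 s7=0 s0=0 s8=1 s5=1 s3=1 s2=1 s6=0
t12.Δ2 s4=0 clk=1 s7=0 s0=0 s8=1 s5=1 s3=1 s2=0 s6=0
t12.Δ3 s4=1 clk=1 s7=0 s0=0 s8=1 s5=1 s3=1 s2=0 s6=0
t12.Δ4 s4=1 clk=1 s7=0 s0=0 s8=1 s5=1 s3=0 s2=0 s6=0
t13.Δ0 s4=1 clk=1 s7=0 s0=0 s8=1 s5=1 s3=0 s2=0 s6=0
t13.Δ1 s4=1 clk=0 s7=0 s0=0 s8=1 s5=1 s3=0 s2=0 s6=0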